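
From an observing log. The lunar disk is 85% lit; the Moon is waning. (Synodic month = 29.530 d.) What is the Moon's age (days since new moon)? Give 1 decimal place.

From f = (1 − cos θ)/2: cos θ = 1 − 2×0.85 = -0.700; arccos → 134.4°.
A waning Moon lies in 180°–360°, so θ = 360° − 134.4° = 225.6°.
Age = 29.530 × 225.6°/360° ≈ 18.50 days.

18.5 days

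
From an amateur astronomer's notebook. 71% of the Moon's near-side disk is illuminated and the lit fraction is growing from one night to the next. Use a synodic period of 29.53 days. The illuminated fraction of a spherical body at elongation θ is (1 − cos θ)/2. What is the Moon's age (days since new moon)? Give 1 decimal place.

Invert f = (1 − cos θ)/2 to get cos θ = 1 − 2(0.71) = -0.420, hence θ₀ = arccos -0.420 = 114.8°.
The Moon is waxing (0°–180°), so θ = 114.8° directly.
That fraction of the synodic month is 114.8/360 × 29.53 d ≈ 9.42 d.

9.4 days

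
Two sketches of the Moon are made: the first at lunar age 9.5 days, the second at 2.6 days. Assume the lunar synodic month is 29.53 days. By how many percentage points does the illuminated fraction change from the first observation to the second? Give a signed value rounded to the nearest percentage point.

-64 pp

First observation: θ = 360°·9.5/29.53 = 115.8°, so f = 0.718.
Second observation: θ = 31.7°, f = 0.075.
Δf = 0.075 − 0.718 = -0.643, i.e. -64 pp.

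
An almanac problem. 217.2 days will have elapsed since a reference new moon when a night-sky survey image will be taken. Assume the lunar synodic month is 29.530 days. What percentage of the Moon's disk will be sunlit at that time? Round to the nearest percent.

81%

Reduce mod P: 217.2 − 7×29.530 = 10.49 d into the current lunation.
The Moon has covered 10.49/29.530 of its cycle, so θ ≈ 360° × 10.49/29.530 = 127.9°.
Illuminated fraction = (1 − cos 127.9°)/2 = (1 − (-0.614))/2 ≈ 0.807, so 81%.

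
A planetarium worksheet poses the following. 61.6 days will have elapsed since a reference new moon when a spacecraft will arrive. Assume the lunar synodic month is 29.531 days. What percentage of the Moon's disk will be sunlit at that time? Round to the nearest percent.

61.6/29.531 = 2.086 lunations, so 2 complete cycles and 2.54 d into the next.
Elongation θ = 360° × 2.54/29.531 ≈ 30.9°.
cos 30.9° = 0.858, so f = (1 − 0.858)/2 = 0.071, so 7%.

7%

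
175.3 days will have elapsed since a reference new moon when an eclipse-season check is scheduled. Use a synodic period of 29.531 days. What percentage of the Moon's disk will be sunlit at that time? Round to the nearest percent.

Reduce mod P: 175.3 − 5×29.531 = 27.65 d into the current lunation.
Elongation θ = 360° × 27.65/29.531 ≈ 337.0°.
Illuminated fraction = (1 − cos 337.0°)/2 = (1 − 0.921)/2 ≈ 0.040, so 4%.

4%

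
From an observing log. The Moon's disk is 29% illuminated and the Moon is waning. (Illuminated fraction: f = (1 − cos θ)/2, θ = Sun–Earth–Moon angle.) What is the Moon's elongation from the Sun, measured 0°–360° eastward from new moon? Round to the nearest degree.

Invert f = (1 − cos θ)/2 to get cos θ = 1 − 2(0.29) = 0.420, hence θ₀ = arccos 0.420 = 65.2°.
A waning Moon lies in 180°–360°, so θ = 360° − 65.2° = 294.8°.

295°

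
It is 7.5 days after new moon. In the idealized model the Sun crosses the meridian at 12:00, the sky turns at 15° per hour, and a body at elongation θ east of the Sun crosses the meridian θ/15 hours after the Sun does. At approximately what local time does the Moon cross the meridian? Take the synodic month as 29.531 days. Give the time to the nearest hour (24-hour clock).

18:00

Elongation θ = 360° × 7.5/29.531 ≈ 91.4°.
Delay after the Sun = 91.4° / (15°/h) ≈ 6.10 h.
12:00 + 6.10 h ≈ 18:06 → 18:00 to the nearest hour.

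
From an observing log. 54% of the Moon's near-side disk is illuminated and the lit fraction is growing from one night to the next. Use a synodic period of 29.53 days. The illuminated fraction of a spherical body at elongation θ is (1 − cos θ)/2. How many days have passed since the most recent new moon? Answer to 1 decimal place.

7.8 days

cos θ = 1 − 2f = -0.080, giving a principal value of 94.6°.
Waxing ⇒ before full, so θ = 94.6°.
At 360°/29.53 d per day, 94.6° corresponds to 7.76 days.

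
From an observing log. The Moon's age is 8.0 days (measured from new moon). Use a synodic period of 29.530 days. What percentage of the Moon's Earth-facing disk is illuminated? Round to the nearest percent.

57%

Elongation θ = 360° × 8.0/29.530 ≈ 97.5°.
cos 97.5° = (-0.131), so f = (1 − (-0.131))/2 = 0.566, so 57%.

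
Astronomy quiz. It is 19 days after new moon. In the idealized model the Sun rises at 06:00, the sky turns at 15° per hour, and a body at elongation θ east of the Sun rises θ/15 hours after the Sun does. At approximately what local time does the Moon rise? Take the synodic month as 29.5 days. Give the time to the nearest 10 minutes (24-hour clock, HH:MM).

21:30

Phase angle: θ = 360°·(19 d)/(29.5 d) = 231.9°.
The Moon trails the Sun by θ/15 = 231.9/15 ≈ 15.46 hours.
06:00 + 15.458 h ≈ 21:27 → 21:30 to the nearest ten minutes.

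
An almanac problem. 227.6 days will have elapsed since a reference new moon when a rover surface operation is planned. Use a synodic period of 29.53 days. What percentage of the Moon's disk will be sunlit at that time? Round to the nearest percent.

227.6 d spans 7 complete synodic months (7 × 29.53 = 206.71 d) plus 20.89 d.
The Moon has covered 20.89/29.53 of its cycle, so θ ≈ 360° × 20.89/29.53 = 254.7°.
With cos θ = (-0.264), the lit fraction is (1 − (-0.264))/2 ≈ 0.632, so 63%.

63%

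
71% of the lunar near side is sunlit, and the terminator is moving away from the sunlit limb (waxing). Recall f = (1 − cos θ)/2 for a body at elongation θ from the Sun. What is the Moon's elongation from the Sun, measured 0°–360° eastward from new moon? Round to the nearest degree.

From f = (1 − cos θ)/2: cos θ = 1 − 2×0.71 = -0.420; arccos → 114.8°.
The Moon is waxing (0°–180°), so θ = 114.8° directly.

115°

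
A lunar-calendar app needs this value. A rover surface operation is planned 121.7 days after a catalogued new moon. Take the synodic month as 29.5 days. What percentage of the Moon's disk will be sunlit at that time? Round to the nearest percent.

15%

121.7/29.5 = 4.125 lunations, so 4 complete cycles and 3.70 d into the next.
Phase angle: θ = 360°·(3.70 d)/(29.5 d) = 45.2°.
Illuminated fraction = (1 − cos 45.2°)/2 = (1 − 0.705)/2 ≈ 0.147, so 15%.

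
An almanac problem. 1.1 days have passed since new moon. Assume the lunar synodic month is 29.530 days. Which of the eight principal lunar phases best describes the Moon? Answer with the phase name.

new moon

θ ≈ 360° × 1.1/29.530 = 13°, which falls in the new moon sector.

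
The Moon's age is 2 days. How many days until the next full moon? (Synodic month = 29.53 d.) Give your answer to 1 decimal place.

Full moon occurs at elongation 180°, i.e. at age 29.53 × 180/360 = 14.765 d.
That is 14.765 − 2 = 12.765 days ahead.

12.8 days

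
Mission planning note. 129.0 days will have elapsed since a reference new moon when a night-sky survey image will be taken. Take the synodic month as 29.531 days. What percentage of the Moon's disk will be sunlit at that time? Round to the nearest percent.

129.0 d spans 4 complete synodic months (4 × 29.531 = 118.12 d) plus 10.88 d.
Elongation θ = 360° × 10.88/29.531 ≈ 132.6°.
With cos θ = (-0.677), the lit fraction is (1 − (-0.677))/2 ≈ 0.838, so 84%.

84%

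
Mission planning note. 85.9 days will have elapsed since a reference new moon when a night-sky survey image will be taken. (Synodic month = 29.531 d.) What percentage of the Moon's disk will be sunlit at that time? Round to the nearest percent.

Reduce mod P: 85.9 − 2×29.531 = 26.84 d into the current lunation.
Phase angle: θ = 360°·(26.84 d)/(29.531 d) = 327.2°.
With cos θ = 0.840, the lit fraction is (1 − 0.840)/2 ≈ 0.080, so 8%.

8%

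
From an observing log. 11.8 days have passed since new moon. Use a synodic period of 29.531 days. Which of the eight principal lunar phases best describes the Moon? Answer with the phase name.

θ ≈ 360° × 11.8/29.531 = 144°, which falls in the waxing gibbous sector.

waxing gibbous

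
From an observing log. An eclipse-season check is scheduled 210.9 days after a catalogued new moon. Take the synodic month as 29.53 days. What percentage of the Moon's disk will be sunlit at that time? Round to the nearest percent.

210.9 d spans 7 complete synodic months (7 × 29.53 = 206.71 d) plus 4.19 d.
Elongation θ = 360° × 4.19/29.53 ≈ 51.1°.
Illuminated fraction = (1 − cos 51.1°)/2 = (1 − 0.628)/2 ≈ 0.186, so 19%.

19%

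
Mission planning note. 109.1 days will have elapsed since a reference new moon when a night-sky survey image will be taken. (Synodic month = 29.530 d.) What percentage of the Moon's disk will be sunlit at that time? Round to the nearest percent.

109.1 d spans 3 complete synodic months (3 × 29.530 = 88.59 d) plus 20.51 d.
Phase angle: θ = 360°·(20.51 d)/(29.530 d) = 250.0°.
Illuminated fraction = (1 − cos 250.0°)/2 = (1 − (-0.341))/2 ≈ 0.671, so 67%.

67%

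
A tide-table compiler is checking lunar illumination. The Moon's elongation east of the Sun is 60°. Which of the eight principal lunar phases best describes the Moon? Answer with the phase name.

waxing crescent

60° lies in the waxing crescent sector of the 8-phase cycle.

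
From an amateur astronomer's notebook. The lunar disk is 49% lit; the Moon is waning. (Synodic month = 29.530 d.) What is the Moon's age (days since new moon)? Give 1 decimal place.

22.2 days

From f = (1 − cos θ)/2: cos θ = 1 − 2×0.49 = 0.020; arccos → 88.9°.
Since the Moon is past full (waning), take the reflex angle: θ = 360° − 88.9° = 271.1°.
That fraction of the synodic month is 271.1/360 × 29.530 d ≈ 22.24 d.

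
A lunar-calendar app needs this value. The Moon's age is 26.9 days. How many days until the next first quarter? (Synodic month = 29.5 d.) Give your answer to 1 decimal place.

10.0 days

First quarter is 0.25 of the way through the cycle: age 0.25 × 29.5 = 7.375 d.
Already past this cycle's first quarter; the next is at 7.375 + 29.5 = 36.875 d, so 36.875 − 26.9 = 9.975 days.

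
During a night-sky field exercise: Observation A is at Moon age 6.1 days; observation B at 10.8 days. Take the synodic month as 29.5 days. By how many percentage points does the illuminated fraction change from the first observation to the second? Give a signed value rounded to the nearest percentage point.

+47 pp

θ₁ = 360° × 6.1/29.5 = 74.4°, f₁ = (1 − cos θ₁)/2 = 0.366.
θ₂ = 360° × 10.8/29.5 = 131.8°, f₂ = (1 − cos θ₂)/2 = 0.833.
Change = f₂ − f₁ = +0.467 → +47 percentage points.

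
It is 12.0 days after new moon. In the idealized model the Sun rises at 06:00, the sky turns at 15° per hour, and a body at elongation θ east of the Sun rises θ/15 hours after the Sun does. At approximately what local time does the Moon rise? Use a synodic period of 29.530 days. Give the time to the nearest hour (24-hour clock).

16:00

Phase angle: θ = 360°·(12.0 d)/(29.530 d) = 146.3°.
At 15° of sky rotation per hour, 146.3° corresponds to a 9.75 h lag.
06:00 + 9.75 h ≈ 15:45 → 16:00 to the nearest hour.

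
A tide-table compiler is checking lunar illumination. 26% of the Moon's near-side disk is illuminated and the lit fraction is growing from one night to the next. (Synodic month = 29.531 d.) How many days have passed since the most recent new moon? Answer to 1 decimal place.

cos θ = 1 − 2f = 0.480, giving a principal value of 61.3°.
Waxing ⇒ before full, so θ = 61.3°.
That fraction of the synodic month is 61.3/360 × 29.531 d ≈ 5.03 d.

5.0 days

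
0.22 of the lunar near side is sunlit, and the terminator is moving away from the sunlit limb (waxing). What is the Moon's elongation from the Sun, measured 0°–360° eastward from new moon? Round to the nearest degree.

cos θ = 1 − 2f = 0.560, giving a principal value of 55.9°.
Waxing ⇒ before full, so θ = 55.9°.

56°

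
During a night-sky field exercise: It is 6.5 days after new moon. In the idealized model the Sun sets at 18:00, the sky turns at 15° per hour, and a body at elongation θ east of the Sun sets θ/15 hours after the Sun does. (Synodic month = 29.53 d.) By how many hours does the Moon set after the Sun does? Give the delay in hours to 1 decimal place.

5.3 h

The Moon has covered 6.5/29.53 of its cycle, so θ ≈ 360° × 6.5/29.53 = 79.2°.
The Moon trails the Sun by θ/15 = 79.2/15 ≈ 5.28 hours.
So the Moon sets 5.28 h after the Sun.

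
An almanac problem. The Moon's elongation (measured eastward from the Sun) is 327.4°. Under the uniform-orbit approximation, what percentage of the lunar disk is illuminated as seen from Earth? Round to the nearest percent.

8%

f = (1 − cos 327.4°)/2 = (1 − 0.842)/2 ≈ 0.079, i.e. 8%.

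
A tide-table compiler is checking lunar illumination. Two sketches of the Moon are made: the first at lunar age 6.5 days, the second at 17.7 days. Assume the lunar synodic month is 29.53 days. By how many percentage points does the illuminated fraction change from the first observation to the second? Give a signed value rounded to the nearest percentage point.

+50 pp

First observation: θ = 360°·6.5/29.53 = 79.2°, so f = 0.407.
Second observation: θ = 215.8°, f = 0.906.
Δf = 0.906 − 0.407 = +0.499, i.e. +50 pp.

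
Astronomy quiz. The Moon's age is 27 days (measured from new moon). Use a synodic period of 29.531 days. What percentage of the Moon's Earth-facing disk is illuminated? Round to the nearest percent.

7%

Phase angle: θ = 360°·(27 d)/(29.531 d) = 329.1°.
Illuminated fraction = (1 − cos 329.1°)/2 = (1 − 0.858)/2 ≈ 0.071, so 7%.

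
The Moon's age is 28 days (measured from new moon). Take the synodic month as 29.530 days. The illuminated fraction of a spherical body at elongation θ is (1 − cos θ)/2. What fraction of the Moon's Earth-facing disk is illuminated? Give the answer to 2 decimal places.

The Moon has covered 28/29.530 of its cycle, so θ ≈ 360° × 28/29.530 = 341.3°.
With cos θ = 0.947, the lit fraction is (1 − 0.947)/2 ≈ 0.026.

0.03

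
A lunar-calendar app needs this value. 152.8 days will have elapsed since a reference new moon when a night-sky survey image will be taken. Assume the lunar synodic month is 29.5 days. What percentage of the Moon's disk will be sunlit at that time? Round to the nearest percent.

29%

152.8 d spans 5 complete synodic months (5 × 29.5 = 147.50 d) plus 5.30 d.
The Moon has covered 5.30/29.5 of its cycle, so θ ≈ 360° × 5.30/29.5 = 64.7°.
With cos θ = 0.428, the lit fraction is (1 − 0.428)/2 ≈ 0.286, so 29%.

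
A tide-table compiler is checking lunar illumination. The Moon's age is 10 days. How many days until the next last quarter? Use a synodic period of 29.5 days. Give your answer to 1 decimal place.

Last quarter occurs at elongation 270°, i.e. at age 29.5 × 270/360 = 22.125 d.
So 12.125 days remain (22.125 − 10).

12.1 days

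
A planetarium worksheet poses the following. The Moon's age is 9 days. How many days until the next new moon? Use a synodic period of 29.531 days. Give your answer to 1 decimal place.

20.5 days

The next new moon completes the synodic month: 29.531 − 9 = 20.531 days.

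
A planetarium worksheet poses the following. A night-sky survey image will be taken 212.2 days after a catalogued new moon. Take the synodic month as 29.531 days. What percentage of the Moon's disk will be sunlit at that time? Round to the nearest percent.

30%

212.2 d spans 7 complete synodic months (7 × 29.531 = 206.72 d) plus 5.48 d.
Elongation θ = 360° × 5.48/29.531 ≈ 66.8°.
With cos θ = 0.393, the lit fraction is (1 − 0.393)/2 ≈ 0.303, so 30%.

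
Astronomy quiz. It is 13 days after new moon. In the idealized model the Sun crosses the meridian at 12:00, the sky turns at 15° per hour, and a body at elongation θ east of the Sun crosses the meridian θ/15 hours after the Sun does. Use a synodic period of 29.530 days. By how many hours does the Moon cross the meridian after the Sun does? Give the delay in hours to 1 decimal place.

10.6 h

Phase angle: θ = 360°·(13 d)/(29.530 d) = 158.5°.
Delay after the Sun = 158.5° / (15°/h) ≈ 10.57 h.
So the Moon crosses the meridian 10.57 h after the Sun.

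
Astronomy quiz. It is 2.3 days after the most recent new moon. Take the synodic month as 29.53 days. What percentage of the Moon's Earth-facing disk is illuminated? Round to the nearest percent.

6%

Phase angle: θ = 360°·(2.3 d)/(29.53 d) = 28.0°.
With cos θ = 0.883, the lit fraction is (1 − 0.883)/2 ≈ 0.059, so 6%.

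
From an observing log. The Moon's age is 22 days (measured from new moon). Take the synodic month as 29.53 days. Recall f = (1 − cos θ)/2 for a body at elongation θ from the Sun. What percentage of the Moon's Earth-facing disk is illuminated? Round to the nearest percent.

52%

The Moon has covered 22/29.53 of its cycle, so θ ≈ 360° × 22/29.53 = 268.2°.
With cos θ = (-0.031), the lit fraction is (1 − (-0.031))/2 ≈ 0.516, so 52%.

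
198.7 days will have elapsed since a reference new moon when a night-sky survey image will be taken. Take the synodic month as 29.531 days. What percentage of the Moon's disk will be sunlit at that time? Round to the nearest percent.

Reduce mod P: 198.7 − 6×29.531 = 21.51 d into the current lunation.
Elongation θ = 360° × 21.51/29.531 ≈ 262.3°.
cos 262.3° = (-0.135), so f = (1 − (-0.135))/2 = 0.567, so 57%.

57%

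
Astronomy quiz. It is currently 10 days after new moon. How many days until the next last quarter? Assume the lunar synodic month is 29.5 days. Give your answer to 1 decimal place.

Last quarter is 0.75 of the way through the cycle: age 0.75 × 29.5 = 22.125 d.
So 12.125 days remain (22.125 − 10).

12.1 days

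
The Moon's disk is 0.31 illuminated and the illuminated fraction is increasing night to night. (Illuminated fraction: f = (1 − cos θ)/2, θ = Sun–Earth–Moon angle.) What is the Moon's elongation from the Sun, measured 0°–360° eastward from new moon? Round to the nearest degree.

Invert f = (1 − cos θ)/2 to get cos θ = 1 − 2(0.31) = 0.380, hence θ₀ = arccos 0.380 = 67.7°.
Before full moon the principal value applies: θ = 67.7°.

68°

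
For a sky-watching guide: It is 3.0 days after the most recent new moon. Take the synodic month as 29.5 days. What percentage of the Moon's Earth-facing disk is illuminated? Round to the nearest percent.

Phase angle: θ = 360°·(3.0 d)/(29.5 d) = 36.6°.
cos 36.6° = 0.803, so f = (1 − 0.803)/2 = 0.099, so 10%.

10%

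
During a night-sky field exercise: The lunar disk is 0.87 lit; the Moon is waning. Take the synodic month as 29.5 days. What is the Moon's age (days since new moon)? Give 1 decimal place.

From f = (1 − cos θ)/2: cos θ = 1 − 2×0.87 = -0.740; arccos → 137.7°.
Waning ⇒ past full, so θ = 360° − 137.7° = 222.3°.
Age = 29.5 × 222.3°/360° ≈ 18.21 days.

18.2 days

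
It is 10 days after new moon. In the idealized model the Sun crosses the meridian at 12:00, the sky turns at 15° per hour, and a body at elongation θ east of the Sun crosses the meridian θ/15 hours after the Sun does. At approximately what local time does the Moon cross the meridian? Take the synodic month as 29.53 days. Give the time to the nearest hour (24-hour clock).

20:00

Phase angle: θ = 360°·(10 d)/(29.53 d) = 121.9°.
The Moon trails the Sun by θ/15 = 121.9/15 ≈ 8.13 hours.
12:00 + 8.13 h ≈ 20:08 → 20:00 to the nearest hour.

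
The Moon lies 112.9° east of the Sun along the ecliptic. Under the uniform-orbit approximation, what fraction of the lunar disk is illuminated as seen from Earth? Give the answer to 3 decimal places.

f = (1 − cos 112.9°)/2 = (1 − (-0.389))/2 ≈ 0.695.

0.695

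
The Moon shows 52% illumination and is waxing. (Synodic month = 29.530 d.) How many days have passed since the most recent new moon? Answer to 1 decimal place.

Invert f = (1 − cos θ)/2 to get cos θ = 1 − 2(0.52) = -0.040, hence θ₀ = arccos -0.040 = 92.3°.
Before full moon the principal value applies: θ = 92.3°.
At 360°/29.530 d per day, 92.3° corresponds to 7.57 days.

7.6 days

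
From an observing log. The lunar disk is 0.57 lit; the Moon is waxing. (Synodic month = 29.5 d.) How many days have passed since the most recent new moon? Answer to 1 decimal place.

Invert f = (1 − cos θ)/2 to get cos θ = 1 − 2(0.57) = -0.140, hence θ₀ = arccos -0.140 = 98.0°.
Before full moon the principal value applies: θ = 98.0°.
Age = 29.5 × 98.0°/360° ≈ 8.03 days.

8.0 days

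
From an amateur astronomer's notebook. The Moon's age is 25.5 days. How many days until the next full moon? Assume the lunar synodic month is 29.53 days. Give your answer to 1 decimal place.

Full moon is 0.5 of the way through the cycle: age 0.5 × 29.53 = 14.765 d.
This lunation's full moon (14.765 d) has passed, so add one period: 44.295 − 25.5 = 18.795 days.

18.8 days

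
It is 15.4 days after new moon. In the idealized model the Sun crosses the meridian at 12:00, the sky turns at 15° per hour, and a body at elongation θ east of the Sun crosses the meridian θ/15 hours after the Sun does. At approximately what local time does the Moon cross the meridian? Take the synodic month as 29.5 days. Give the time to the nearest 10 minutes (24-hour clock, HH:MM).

Phase angle: θ = 360°·(15.4 d)/(29.5 d) = 187.9°.
The Moon trails the Sun by θ/15 = 187.9/15 ≈ 12.53 hours.
12:00 + 12.529 h ≈ 00:32 → 00:30 to the nearest ten minutes.

00:30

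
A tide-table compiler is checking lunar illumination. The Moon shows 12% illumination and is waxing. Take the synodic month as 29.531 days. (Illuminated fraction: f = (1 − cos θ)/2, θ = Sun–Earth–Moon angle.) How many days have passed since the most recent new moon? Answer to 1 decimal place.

3.3 days

Invert f = (1 − cos θ)/2 to get cos θ = 1 − 2(0.12) = 0.760, hence θ₀ = arccos 0.760 = 40.5°.
Before full moon the principal value applies: θ = 40.5°.
Age = 29.531 × 40.5°/360° ≈ 3.33 days.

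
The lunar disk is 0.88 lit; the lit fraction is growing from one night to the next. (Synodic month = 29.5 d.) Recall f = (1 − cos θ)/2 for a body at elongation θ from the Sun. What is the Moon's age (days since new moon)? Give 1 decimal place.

11.4 days

From f = (1 − cos θ)/2: cos θ = 1 − 2×0.88 = -0.760; arccos → 139.5°.
The Moon is waxing (0°–180°), so θ = 139.5° directly.
At 360°/29.5 d per day, 139.5° corresponds to 11.43 days.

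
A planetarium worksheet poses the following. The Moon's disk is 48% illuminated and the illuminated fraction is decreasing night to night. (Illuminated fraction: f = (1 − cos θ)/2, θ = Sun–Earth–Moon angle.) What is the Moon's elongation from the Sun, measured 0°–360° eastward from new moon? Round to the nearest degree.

272°

Invert f = (1 − cos θ)/2 to get cos θ = 1 − 2(0.48) = 0.040, hence θ₀ = arccos 0.040 = 87.7°.
A waning Moon lies in 180°–360°, so θ = 360° − 87.7° = 272.3°.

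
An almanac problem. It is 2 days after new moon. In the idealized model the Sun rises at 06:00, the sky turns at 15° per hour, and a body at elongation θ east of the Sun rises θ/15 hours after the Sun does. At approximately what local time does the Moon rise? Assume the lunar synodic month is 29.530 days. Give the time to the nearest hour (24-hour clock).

08:00

The Moon has covered 2/29.530 of its cycle, so θ ≈ 360° × 2/29.530 = 24.4°.
Delay after the Sun = 24.4° / (15°/h) ≈ 1.63 h.
06:00 + 1.63 h ≈ 07:38 → 08:00 to the nearest hour.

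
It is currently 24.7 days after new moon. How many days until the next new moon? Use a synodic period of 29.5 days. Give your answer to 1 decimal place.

4.8 days

One full lunation from the last new moon is 29.5 d; remaining = 29.5 − 24.7 = 4.800 d.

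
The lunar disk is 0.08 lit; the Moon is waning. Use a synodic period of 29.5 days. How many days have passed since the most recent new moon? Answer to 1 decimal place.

26.8 days

cos θ = 1 − 2f = 0.840, giving a principal value of 32.9°.
Since the Moon is past full (waning), take the reflex angle: θ = 360° − 32.9° = 327.1°.
At 360°/29.5 d per day, 327.1° corresponds to 26.81 days.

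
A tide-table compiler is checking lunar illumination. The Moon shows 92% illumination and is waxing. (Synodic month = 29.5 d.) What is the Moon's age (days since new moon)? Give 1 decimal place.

12.1 days

cos θ = 1 − 2f = -0.840, giving a principal value of 147.1°.
The Moon is waxing (0°–180°), so θ = 147.1° directly.
Age = 29.5 × 147.1°/360° ≈ 12.06 days.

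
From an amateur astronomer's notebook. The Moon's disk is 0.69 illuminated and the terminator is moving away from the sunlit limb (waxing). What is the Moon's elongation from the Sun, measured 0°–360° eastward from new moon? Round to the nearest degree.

112°

cos θ = 1 − 2f = -0.380, giving a principal value of 112.3°.
Waxing ⇒ before full, so θ = 112.3°.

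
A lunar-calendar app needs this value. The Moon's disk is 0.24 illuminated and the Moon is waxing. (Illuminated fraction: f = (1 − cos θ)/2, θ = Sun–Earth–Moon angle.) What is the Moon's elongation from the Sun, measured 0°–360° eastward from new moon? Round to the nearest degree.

cos θ = 1 − 2f = 0.520, giving a principal value of 58.7°.
The Moon is waxing (0°–180°), so θ = 58.7° directly.

59°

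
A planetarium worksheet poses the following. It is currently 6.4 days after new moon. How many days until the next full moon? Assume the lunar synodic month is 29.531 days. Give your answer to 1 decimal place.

Full moon occurs at elongation 180°, i.e. at age 29.531 × 180/360 = 14.765 d.
So 8.365 days remain (14.765 − 6.4).

8.4 days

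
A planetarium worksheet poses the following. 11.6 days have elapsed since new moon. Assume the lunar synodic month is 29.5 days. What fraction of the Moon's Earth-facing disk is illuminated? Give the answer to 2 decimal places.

0.89

Phase angle: θ = 360°·(11.6 d)/(29.5 d) = 141.6°.
cos 141.6° = (-0.783), so f = (1 − (-0.783))/2 = 0.892.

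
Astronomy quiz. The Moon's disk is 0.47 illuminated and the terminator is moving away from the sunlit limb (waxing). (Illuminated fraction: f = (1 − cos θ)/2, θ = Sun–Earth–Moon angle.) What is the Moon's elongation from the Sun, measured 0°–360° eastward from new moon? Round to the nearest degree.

Invert f = (1 − cos θ)/2 to get cos θ = 1 − 2(0.47) = 0.060, hence θ₀ = arccos 0.060 = 86.6°.
Waxing ⇒ before full, so θ = 86.6°.

87°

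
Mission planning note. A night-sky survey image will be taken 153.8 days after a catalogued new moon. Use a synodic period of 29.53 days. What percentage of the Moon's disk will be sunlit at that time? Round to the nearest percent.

Reduce mod P: 153.8 − 5×29.53 = 6.15 d into the current lunation.
The Moon has covered 6.15/29.53 of its cycle, so θ ≈ 360° × 6.15/29.53 = 75.0°.
With cos θ = 0.259, the lit fraction is (1 − 0.259)/2 ≈ 0.370, so 37%.

37%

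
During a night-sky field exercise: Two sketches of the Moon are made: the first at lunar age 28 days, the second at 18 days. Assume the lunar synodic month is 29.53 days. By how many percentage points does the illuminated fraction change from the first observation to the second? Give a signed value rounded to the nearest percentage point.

+86 pp

First observation: θ = 360°·28/29.53 = 341.3°, so f = 0.026.
Second observation: θ = 219.4°, f = 0.886.
Δf = 0.886 − 0.026 = +0.860, i.e. +86 pp.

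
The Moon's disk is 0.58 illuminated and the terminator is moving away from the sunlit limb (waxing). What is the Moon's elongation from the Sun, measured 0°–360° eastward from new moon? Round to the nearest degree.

99°

cos θ = 1 − 2f = -0.160, giving a principal value of 99.2°.
Before full moon the principal value applies: θ = 99.2°.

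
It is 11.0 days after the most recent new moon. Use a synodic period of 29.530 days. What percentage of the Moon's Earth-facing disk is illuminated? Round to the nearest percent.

85%

The Moon has covered 11.0/29.530 of its cycle, so θ ≈ 360° × 11.0/29.530 = 134.1°.
cos 134.1° = (-0.696), so f = (1 − (-0.696))/2 = 0.848, so 85%.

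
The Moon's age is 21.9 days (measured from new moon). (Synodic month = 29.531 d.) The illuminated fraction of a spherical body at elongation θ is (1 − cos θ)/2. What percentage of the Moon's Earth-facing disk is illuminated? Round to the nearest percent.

Elongation θ = 360° × 21.9/29.531 ≈ 267.0°.
Illuminated fraction = (1 − cos 267.0°)/2 = (1 − (-0.053))/2 ≈ 0.526, so 53%.

53%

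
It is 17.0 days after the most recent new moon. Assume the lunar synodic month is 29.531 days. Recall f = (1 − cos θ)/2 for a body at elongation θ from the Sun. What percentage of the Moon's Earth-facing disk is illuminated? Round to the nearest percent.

94%

Elongation θ = 360° × 17.0/29.531 ≈ 207.2°.
Illuminated fraction = (1 − cos 207.2°)/2 = (1 − (-0.889))/2 ≈ 0.945, so 94%.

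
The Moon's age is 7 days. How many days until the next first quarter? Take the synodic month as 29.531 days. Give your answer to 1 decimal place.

0.4 days

First quarter occurs at elongation 90°, i.e. at age 29.531 × 90/360 = 7.383 d.
So 0.383 days remain (7.383 − 7).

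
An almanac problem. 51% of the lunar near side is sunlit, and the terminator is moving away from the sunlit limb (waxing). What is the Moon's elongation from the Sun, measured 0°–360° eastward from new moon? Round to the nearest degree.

cos θ = 1 − 2f = -0.020, giving a principal value of 91.1°.
Before full moon the principal value applies: θ = 91.1°.

91°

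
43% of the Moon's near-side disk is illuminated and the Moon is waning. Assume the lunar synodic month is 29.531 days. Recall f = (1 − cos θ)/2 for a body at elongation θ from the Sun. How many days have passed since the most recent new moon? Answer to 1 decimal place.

From f = (1 − cos θ)/2: cos θ = 1 − 2×0.43 = 0.140; arccos → 82.0°.
A waning Moon lies in 180°–360°, so θ = 360° − 82.0° = 278.0°.
That fraction of the synodic month is 278.0/360 × 29.531 d ≈ 22.81 d.

22.8 days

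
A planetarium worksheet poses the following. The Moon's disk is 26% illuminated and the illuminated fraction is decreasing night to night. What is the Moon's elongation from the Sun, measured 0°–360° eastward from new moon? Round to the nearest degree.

From f = (1 − cos θ)/2: cos θ = 1 − 2×0.26 = 0.480; arccos → 61.3°.
Waning ⇒ past full, so θ = 360° − 61.3° = 298.7°.

299°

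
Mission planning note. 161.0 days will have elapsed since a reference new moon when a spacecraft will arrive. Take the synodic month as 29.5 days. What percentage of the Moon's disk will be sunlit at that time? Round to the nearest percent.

98%

161.0 d spans 5 complete synodic months (5 × 29.5 = 147.50 d) plus 13.50 d.
Elongation θ = 360° × 13.50/29.5 ≈ 164.7°.
Illuminated fraction = (1 − cos 164.7°)/2 = (1 − (-0.965))/2 ≈ 0.982, so 98%.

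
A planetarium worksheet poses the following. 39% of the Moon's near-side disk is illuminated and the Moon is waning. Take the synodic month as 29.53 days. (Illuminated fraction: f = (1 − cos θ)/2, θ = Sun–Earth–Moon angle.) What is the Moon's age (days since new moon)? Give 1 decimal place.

23.2 days

cos θ = 1 − 2f = 0.220, giving a principal value of 77.3°.
Since the Moon is past full (waning), take the reflex angle: θ = 360° − 77.3° = 282.7°.
At 360°/29.53 d per day, 282.7° corresponds to 23.19 days.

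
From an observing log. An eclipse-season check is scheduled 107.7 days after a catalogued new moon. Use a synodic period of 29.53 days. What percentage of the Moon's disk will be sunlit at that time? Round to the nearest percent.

Reduce mod P: 107.7 − 3×29.53 = 19.11 d into the current lunation.
The Moon has covered 19.11/29.53 of its cycle, so θ ≈ 360° × 19.11/29.53 = 233.0°.
cos 233.0° = (-0.602), so f = (1 − (-0.602))/2 = 0.801, so 80%.

80%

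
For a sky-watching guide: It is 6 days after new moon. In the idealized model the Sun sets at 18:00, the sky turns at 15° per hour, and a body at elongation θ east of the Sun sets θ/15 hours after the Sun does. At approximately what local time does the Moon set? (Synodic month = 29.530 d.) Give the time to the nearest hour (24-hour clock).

23:00

Elongation θ = 360° × 6/29.530 ≈ 73.1°.
Delay after the Sun = 73.1° / (15°/h) ≈ 4.88 h.
18:00 + 4.88 h ≈ 22:53 → 23:00 to the nearest hour.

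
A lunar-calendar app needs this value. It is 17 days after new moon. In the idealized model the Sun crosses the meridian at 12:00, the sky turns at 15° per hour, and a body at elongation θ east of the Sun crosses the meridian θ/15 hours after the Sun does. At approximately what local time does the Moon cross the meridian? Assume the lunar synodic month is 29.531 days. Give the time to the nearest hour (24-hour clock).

02:00

The Moon has covered 17/29.531 of its cycle, so θ ≈ 360° × 17/29.531 = 207.2°.
Delay after the Sun = 207.2° / (15°/h) ≈ 13.82 h.
12:00 + 13.82 h ≈ 01:49 → 02:00 to the nearest hour.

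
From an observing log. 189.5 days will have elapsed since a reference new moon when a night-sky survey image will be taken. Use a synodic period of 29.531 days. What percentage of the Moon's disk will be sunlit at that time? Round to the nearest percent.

189.5/29.531 = 6.417 lunations, so 6 complete cycles and 12.31 d into the next.
The Moon has covered 12.31/29.531 of its cycle, so θ ≈ 360° × 12.31/29.531 = 150.1°.
With cos θ = (-0.867), the lit fraction is (1 − (-0.867))/2 ≈ 0.934, so 93%.

93%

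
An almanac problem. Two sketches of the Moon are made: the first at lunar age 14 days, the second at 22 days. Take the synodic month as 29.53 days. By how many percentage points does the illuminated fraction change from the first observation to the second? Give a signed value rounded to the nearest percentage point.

-48 pp

First observation: θ = 360°·14/29.53 = 170.7°, so f = 0.993.
Second observation: θ = 268.2°, f = 0.516.
Δf = 0.516 − 0.993 = -0.478, i.e. -48 pp.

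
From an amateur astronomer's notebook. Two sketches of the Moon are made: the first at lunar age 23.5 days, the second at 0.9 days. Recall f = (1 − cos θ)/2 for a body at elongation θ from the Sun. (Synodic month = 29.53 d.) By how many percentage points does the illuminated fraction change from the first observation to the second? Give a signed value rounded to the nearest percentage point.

-35 pp

θ₁ = 360° × 23.5/29.53 = 286.5°, f₁ = (1 − cos θ₁)/2 = 0.358.
θ₂ = 360° × 0.9/29.53 = 11.0°, f₂ = (1 − cos θ₂)/2 = 0.009.
Change = f₂ − f₁ = -0.349 → -35 percentage points.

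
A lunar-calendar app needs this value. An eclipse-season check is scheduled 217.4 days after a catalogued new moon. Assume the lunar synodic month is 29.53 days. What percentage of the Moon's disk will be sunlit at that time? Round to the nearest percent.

217.4/29.53 = 7.362 lunations, so 7 complete cycles and 10.69 d into the next.
Elongation θ = 360° × 10.69/29.53 ≈ 130.3°.
cos 130.3° = (-0.647), so f = (1 − (-0.647))/2 = 0.824, so 82%.

82%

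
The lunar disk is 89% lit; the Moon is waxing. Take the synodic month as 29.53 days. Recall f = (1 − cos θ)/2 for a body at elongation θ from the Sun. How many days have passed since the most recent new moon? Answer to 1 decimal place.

11.6 days

cos θ = 1 − 2f = -0.780, giving a principal value of 141.3°.
Waxing ⇒ before full, so θ = 141.3°.
Age = 29.53 × 141.3°/360° ≈ 11.59 days.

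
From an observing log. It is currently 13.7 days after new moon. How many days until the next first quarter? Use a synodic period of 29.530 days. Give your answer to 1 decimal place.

23.2 days

First quarter occurs at elongation 90°, i.e. at age 29.530 × 90/360 = 7.383 d.
Already past this cycle's first quarter; the next is at 7.383 + 29.530 = 36.913 d, so 36.913 − 13.7 = 23.213 days.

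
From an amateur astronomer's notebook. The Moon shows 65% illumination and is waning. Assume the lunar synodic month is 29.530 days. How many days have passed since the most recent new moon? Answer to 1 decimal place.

20.7 days

Invert f = (1 − cos θ)/2 to get cos θ = 1 − 2(0.65) = -0.300, hence θ₀ = arccos -0.300 = 107.5°.
Waning ⇒ past full, so θ = 360° − 107.5° = 252.5°.
Age = 29.530 × 252.5°/360° ≈ 20.72 days.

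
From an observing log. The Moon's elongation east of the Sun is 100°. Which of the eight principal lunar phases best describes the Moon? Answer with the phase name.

first quarter

100° lies in the first quarter sector of the 8-phase cycle.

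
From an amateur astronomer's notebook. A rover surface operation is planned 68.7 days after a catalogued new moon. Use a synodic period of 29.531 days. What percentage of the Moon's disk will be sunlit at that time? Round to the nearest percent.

Reduce mod P: 68.7 − 2×29.531 = 9.64 d into the current lunation.
Phase angle: θ = 360°·(9.64 d)/(29.531 d) = 117.5°.
Illuminated fraction = (1 − cos 117.5°)/2 = (1 − (-0.462))/2 ≈ 0.731, so 73%.

73%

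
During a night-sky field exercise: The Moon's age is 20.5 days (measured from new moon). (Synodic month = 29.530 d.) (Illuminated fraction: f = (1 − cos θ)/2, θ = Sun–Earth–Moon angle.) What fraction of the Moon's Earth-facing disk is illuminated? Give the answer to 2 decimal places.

0.67

The Moon has covered 20.5/29.530 of its cycle, so θ ≈ 360° × 20.5/29.530 = 249.9°.
cos 249.9° = (-0.343), so f = (1 − (-0.343))/2 = 0.672.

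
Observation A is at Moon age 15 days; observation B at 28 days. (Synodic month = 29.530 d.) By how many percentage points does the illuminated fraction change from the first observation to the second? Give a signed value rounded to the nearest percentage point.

-97 pp

θ₁ = 360° × 15/29.530 = 182.9°, f₁ = (1 − cos θ₁)/2 = 0.999.
θ₂ = 360° × 28/29.530 = 341.3°, f₂ = (1 − cos θ₂)/2 = 0.026.
Change = f₂ − f₁ = -0.973 → -97 percentage points.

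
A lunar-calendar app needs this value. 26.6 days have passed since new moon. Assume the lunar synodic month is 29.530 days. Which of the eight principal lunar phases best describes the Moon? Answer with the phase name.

θ ≈ 360° × 26.6/29.530 = 324°, which falls in the waning crescent sector.

waning crescent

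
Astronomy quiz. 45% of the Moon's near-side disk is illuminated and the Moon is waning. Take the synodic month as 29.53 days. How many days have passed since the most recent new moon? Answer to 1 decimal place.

Invert f = (1 − cos θ)/2 to get cos θ = 1 − 2(0.45) = 0.100, hence θ₀ = arccos 0.100 = 84.3°.
A waning Moon lies in 180°–360°, so θ = 360° − 84.3° = 275.7°.
At 360°/29.53 d per day, 275.7° corresponds to 22.62 days.

22.6 days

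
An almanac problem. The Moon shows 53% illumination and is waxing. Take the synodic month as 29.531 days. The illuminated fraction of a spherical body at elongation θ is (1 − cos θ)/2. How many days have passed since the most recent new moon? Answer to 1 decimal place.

7.7 days

From f = (1 − cos θ)/2: cos θ = 1 − 2×0.53 = -0.060; arccos → 93.4°.
Before full moon the principal value applies: θ = 93.4°.
That fraction of the synodic month is 93.4/360 × 29.531 d ≈ 7.66 d.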